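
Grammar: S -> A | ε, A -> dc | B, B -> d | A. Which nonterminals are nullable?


A nonterminal is nullable iff some alternative derives ε (directly, or every symbol in it is nullable)
Nullable: {S}


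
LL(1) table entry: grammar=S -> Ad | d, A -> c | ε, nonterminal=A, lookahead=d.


For [A, d]: ε is nullable and 'd' ∈ FOLLOW(A)
Entry: A -> ε


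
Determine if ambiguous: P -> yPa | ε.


balanced y^n…a^n: each string has a unique parse
Unambiguous


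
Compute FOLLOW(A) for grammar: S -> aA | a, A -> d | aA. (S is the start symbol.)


$ ∈ FOLLOW(S). For each A -> αBβ: add FIRST(β)\{ε} to FOLLOW(B); if β nullable, add FOLLOW(A).
FOLLOW(A) = {$}


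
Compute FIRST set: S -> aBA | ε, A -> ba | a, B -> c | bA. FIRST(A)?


Per alternative of A: FIRST(ba) = {b}; FIRST(a) = {a}
FIRST(A) = {a, b}


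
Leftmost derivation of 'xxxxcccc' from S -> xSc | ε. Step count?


Derivation: S => xSc => xxScc => xxxSccc => xxxxScccc => xxxxcccc
Steps: 5


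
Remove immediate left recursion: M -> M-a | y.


Left-recursive alternatives: M-a; non-recursive: y
Introduce M': M -> yM', M' -> -aM' | ε


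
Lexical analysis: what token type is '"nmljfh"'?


Pattern: double-quoted sequence
Type: STRING_LITERAL


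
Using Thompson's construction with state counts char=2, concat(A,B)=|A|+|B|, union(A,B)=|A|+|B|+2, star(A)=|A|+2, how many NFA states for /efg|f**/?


Syntax tree has 4 char leaf(s), 1 union(s), 2 star(s)
chars contribute 4×2 = 8; each union adds +2; each star adds +2
Total: 8 + 2 + 4 = 14 states


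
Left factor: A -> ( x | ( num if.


Common prefix: '('
Factored: A -> ( A', A' -> x | num if


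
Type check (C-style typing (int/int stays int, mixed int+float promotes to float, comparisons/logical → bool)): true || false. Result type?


Operand types: bool || bool
Rule: logical operators take bool operands and yield bool
Result type: bool


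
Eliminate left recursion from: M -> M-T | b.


Left-recursive alternatives: M-T; non-recursive: b
Introduce M': M -> bM', M' -> -TM' | ε


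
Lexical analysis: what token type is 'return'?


Pattern: reserved word
Type: KEYWORD


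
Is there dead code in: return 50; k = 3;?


statement follows a return and is unreachable
Dead: 'k = 3'


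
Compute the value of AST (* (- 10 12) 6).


Evaluate inner: (- 10 12) = -2
Evaluate root: (* -2 6) = -12
Result: -12


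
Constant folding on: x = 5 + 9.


5 + 9 = 14 at compile time
Optimized: x = 14


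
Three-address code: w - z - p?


Break into single-operator statements:
t1 = w - z
t2 = t1 - p


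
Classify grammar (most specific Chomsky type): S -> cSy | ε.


Single nonterminal LHS, but c^n y^n is not regular
Classification: Type 2 (Context-Free)


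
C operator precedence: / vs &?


'/' is multiplicative (level 10); '&' is bitwise AND (level 5)
Higher level binds tighter
'/' has higher precedence than '&'


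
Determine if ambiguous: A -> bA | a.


right-linear, alternatives start with distinct terminals 'b' vs 'a': unique leftmost derivation
Unambiguous


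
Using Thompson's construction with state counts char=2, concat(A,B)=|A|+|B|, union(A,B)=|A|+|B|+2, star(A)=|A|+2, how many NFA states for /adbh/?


Syntax tree has 4 char leaf(s), 0 union(s), 0 star(s)
chars contribute 4×2 = 8; each union adds +2; each star adds +2
Total: 8 + 0 + 0 = 8 states


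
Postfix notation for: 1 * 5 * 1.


Left to right (same or higher precedence on left)
Postfix: 1 5 * 1 *


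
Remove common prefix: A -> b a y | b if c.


Common prefix: 'b'
Factored: A -> b A', A' -> a y | if c


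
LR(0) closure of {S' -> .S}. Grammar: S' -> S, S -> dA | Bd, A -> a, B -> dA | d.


Start: S' -> .S
For each item with dot before a nonterminal B, add B -> .γ for every B-production
Closure: [S' -> .S, S -> .dA, S -> .Bd, B -> .dA, B -> .d]


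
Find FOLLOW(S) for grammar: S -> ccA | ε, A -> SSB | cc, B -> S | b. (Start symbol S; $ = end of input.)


$ ∈ FOLLOW(S). For each A -> αBβ: add FIRST(β)\{ε} to FOLLOW(B); if β nullable, add FOLLOW(A).
FOLLOW(S) = {$, b, c}


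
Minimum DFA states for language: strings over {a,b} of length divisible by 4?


Track length mod 4: states 0..3, accept at 0
Minimal DFA: 4 states


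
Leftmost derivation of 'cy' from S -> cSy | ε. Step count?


Derivation: S => cSy => cy
Steps: 2


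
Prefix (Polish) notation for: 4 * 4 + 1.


left-to-right (same/higher precedence on left): tree is (+ (* 4 4) 1)
Prefix: + * 4 4 1


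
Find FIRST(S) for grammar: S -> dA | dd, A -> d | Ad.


Per alternative of S: FIRST(dA) = {d}; FIRST(dd) = {d}
FIRST(S) = {d}


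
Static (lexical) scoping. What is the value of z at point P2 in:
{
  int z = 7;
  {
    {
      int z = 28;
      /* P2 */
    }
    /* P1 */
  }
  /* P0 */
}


z declared in the same block as P2
z = 28


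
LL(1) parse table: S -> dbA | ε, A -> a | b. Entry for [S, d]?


For [S, d]: 'd' ∈ FIRST(dbA)
Entry: S -> dbA


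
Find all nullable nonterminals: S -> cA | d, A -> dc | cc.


A nonterminal is nullable iff some alternative derives ε (directly, or every symbol in it is nullable)
Nullable: {}


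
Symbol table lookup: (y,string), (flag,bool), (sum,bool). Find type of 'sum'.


Lookup 'sum' → type bool


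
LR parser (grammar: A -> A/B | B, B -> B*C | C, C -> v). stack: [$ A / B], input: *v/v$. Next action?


'*' can extend B; shift to build B -> B*C
Action: shift


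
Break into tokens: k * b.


Scan left to right, longest-match per lexeme
Tokens: ID(k), OP(*), ID(b)


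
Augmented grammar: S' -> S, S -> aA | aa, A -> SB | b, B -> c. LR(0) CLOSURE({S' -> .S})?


Start: S' -> .S
For each item with dot before a nonterminal B, add B -> .γ for every B-production
Closure: [S' -> .S, S -> .aA, S -> .aa]


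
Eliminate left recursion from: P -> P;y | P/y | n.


Left-recursive alternatives: P;y, P/y; non-recursive: n
Introduce P': P -> nP', P' -> ;yP' | /yP' | ε


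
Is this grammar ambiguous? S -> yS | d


right-linear, alternatives start with distinct terminals 'y' vs 'd': unique leftmost derivation
Unambiguous


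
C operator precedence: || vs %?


'%' is multiplicative (level 10); '||' is logical OR (level 1)
Higher level binds tighter
'%' has higher precedence than '||'


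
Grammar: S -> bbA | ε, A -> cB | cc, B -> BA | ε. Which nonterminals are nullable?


A nonterminal is nullable iff some alternative derives ε (directly, or every symbol in it is nullable)
Nullable: {B, S}


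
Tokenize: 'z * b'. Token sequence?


Scan left to right, longest-match per lexeme
Tokens: ID(z), OP(*), ID(b)


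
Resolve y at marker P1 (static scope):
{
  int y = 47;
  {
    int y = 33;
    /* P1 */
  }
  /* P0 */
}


y declared in the same block as P1
y = 33


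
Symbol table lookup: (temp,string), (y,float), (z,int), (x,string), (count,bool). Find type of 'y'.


Lookup 'y' → type float


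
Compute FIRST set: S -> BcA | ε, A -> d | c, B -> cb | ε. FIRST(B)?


Per alternative of B: FIRST(cb) = {c}; FIRST(ε) = {ε}
FIRST(B) = {c, ε}


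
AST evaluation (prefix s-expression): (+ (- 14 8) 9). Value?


Evaluate inner: (- 14 8) = 6
Evaluate root: (+ 6 9) = 15
Result: 15


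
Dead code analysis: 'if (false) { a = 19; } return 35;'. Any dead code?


condition is constant false, so the whole block is unreachable
Dead: 'if (false) { a = 19; }'


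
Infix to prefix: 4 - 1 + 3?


left-to-right (same/higher precedence on left): tree is (+ (- 4 1) 3)
Prefix: + - 4 1 3


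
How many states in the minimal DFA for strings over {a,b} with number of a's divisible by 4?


Track (count of a) mod 4: states 0..3, accept at 0
Minimal DFA: 4 states


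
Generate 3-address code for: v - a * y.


Break into single-operator statements:
t1 = a * y
t2 = v - t1


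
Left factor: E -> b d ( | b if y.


Common prefix: 'b'
Factored: E -> b E', E' -> d ( | if y


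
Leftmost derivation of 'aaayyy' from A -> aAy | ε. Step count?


Derivation: A => aAy => aaAyy => aaaAyyy => aaayyy
Steps: 4


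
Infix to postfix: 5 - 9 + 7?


Left to right (same or higher precedence on left)
Postfix: 5 9 - 7 +


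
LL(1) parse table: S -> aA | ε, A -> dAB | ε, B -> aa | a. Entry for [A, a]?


For [A, a]: ε is nullable and 'a' ∈ FOLLOW(A)
Entry: A -> ε


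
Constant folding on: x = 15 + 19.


15 + 19 = 34 at compile time
Optimized: x = 34


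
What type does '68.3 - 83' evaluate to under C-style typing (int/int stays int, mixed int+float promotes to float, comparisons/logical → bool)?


Operand types: float - int
Rule: mixed int/float promotes to float; int/int stays int
Result type: float


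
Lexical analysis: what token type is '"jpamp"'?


Pattern: double-quoted sequence
Type: STRING_LITERAL


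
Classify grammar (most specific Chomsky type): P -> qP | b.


Right-linear: every RHS is a terminal or a terminal followed by one nonterminal
Classification: Type 3 (Regular)


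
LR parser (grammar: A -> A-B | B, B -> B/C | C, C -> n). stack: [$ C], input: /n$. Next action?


'C' (not preceded by B/) is the handle for B -> C
Action: reduce (B -> C)


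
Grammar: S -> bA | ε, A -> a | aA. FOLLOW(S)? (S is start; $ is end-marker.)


$ ∈ FOLLOW(S). For each A -> αBβ: add FIRST(β)\{ε} to FOLLOW(B); if β nullable, add FOLLOW(A).
FOLLOW(S) = {$}


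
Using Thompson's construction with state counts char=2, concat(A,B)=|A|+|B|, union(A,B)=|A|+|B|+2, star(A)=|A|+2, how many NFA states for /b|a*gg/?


Syntax tree has 4 char leaf(s), 1 union(s), 1 star(s)
chars contribute 4×2 = 8; each union adds +2; each star adds +2
Total: 8 + 2 + 2 = 12 states


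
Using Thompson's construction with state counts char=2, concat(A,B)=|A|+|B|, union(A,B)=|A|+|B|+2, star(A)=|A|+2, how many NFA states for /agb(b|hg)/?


Syntax tree has 6 char leaf(s), 1 union(s), 0 star(s)
chars contribute 6×2 = 12; each union adds +2; each star adds +2
Total: 12 + 2 + 0 = 14 states


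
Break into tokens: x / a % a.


Scan left to right, longest-match per lexeme
Tokens: ID(x), OP(/), ID(a), OP(%), ID(a)


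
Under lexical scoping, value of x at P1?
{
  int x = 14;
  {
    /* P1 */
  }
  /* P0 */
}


P1's block does not declare x; resolves to the enclosing declaration at depth 0
x = 14


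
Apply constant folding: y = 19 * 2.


19 * 2 = 38 at compile time
Optimized: y = 38


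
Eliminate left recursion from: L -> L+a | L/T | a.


Left-recursive alternatives: L+a, L/T; non-recursive: a
Introduce L': L -> aL', L' -> +aL' | /TL' | ε


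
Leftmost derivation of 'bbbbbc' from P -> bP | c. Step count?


Derivation: P => bP => bbP => bbbP => bbbbP => bbbbbP => bbbbbc
Steps: 6


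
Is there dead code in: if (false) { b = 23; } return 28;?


condition is constant false, so the whole block is unreachable
Dead: 'if (false) { b = 23; }'


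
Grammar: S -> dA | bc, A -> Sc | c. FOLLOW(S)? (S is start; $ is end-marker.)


$ ∈ FOLLOW(S). For each A -> αBβ: add FIRST(β)\{ε} to FOLLOW(B); if β nullable, add FOLLOW(A).
FOLLOW(S) = {$, c}


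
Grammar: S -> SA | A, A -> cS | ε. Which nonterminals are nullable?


A nonterminal is nullable iff some alternative derives ε (directly, or every symbol in it is nullable)
Nullable: {A, S}


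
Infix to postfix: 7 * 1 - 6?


Left to right (same or higher precedence on left)
Postfix: 7 1 * 6 -


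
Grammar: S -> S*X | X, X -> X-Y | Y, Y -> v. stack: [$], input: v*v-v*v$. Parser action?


no handle on stack; shift 'v'
Action: shift


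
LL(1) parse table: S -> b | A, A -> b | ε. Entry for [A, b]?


For [A, b]: 'b' ∈ FIRST(b)
Entry: A -> b


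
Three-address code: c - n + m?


Break into single-operator statements:
t1 = c - n
t2 = t1 + m


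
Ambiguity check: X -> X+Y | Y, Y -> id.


precedence layered via separate nonterminal Y: deterministic
Unambiguous


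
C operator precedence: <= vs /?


'/' is multiplicative (level 10); '<=' is relational (level 7)
Higher level binds tighter
'/' has higher precedence than '<='


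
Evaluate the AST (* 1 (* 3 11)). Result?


Evaluate inner: (* 3 11) = 33
Evaluate root: (* 1 33) = 33
Result: 33


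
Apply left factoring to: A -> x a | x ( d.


Common prefix: 'x'
Factored: A -> x A', A' -> a | ( d


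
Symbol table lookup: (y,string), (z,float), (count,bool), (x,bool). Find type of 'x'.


Lookup 'x' → type bool


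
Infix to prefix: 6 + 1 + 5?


left-to-right (same/higher precedence on left): tree is (+ (+ 6 1) 5)
Prefix: + + 6 1 5


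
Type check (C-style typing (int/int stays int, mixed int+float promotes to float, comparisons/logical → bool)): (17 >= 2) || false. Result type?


Operand types: bool || bool
Rule: logical operators take bool operands and yield bool
Result type: bool


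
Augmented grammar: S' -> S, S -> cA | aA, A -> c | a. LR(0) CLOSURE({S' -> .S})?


Start: S' -> .S
For each item with dot before a nonterminal B, add B -> .γ for every B-production
Closure: [S' -> .S, S -> .cA, S -> .aA]


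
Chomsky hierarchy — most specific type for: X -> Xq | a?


Left-linear: every RHS is a terminal or one nonterminal followed by a terminal
Classification: Type 3 (Regular)


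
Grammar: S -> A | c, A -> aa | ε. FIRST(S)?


Per alternative of S: FIRST(A) = {a, ε}; FIRST(c) = {c}
FIRST(S) = {a, c, ε}


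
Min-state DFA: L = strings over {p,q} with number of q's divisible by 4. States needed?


Track (count of q) mod 4: states 0..3, accept at 0
Minimal DFA: 4 states


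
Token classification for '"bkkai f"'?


Pattern: double-quoted sequence
Type: STRING_LITERAL


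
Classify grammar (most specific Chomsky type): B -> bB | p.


Right-linear: every RHS is a terminal or a terminal followed by one nonterminal
Classification: Type 3 (Regular)


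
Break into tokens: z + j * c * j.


Scan left to right, longest-match per lexeme
Tokens: ID(z), OP(+), ID(j), OP(*), ID(c), OP(*), ID(j)


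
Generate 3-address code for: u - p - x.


Break into single-operator statements:
t1 = u - p
t2 = t1 - x


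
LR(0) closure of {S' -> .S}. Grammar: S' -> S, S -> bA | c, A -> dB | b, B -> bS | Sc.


Start: S' -> .S
For each item with dot before a nonterminal B, add B -> .γ for every B-production
Closure: [S' -> .S, S -> .bA, S -> .c]


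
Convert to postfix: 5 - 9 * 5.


* has higher precedence, evaluate 9*5 first
Postfix: 5 9 5 * -


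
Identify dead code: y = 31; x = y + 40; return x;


y is read by x's definition; x is returned
No dead code


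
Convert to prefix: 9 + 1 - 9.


left-to-right (same/higher precedence on left): tree is (- (+ 9 1) 9)
Prefix: - + 9 1 9


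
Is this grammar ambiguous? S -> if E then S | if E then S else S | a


dangling else: 'if E then if E then a else a' parses two ways
Ambiguous


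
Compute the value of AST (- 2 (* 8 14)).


Evaluate inner: (* 8 14) = 112
Evaluate root: (- 2 112) = -110
Result: -110


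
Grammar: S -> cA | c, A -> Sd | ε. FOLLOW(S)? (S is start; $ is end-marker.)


$ ∈ FOLLOW(S). For each A -> αBβ: add FIRST(β)\{ε} to FOLLOW(B); if β nullable, add FOLLOW(A).
FOLLOW(S) = {$, d}


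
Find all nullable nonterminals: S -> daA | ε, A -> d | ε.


A nonterminal is nullable iff some alternative derives ε (directly, or every symbol in it is nullable)
Nullable: {A, S}


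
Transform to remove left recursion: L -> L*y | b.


Left-recursive alternatives: L*y; non-recursive: b
Introduce L': L -> bL', L' -> *yL' | ε


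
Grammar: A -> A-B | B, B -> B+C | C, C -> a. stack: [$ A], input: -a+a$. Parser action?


shift '-' to continue A -> A-B
Action: shift


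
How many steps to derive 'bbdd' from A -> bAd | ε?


Derivation: A => bAd => bbAdd => bbdd
Steps: 3


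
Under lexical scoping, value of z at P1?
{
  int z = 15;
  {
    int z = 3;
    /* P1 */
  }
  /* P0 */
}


z declared in the same block as P1
z = 3


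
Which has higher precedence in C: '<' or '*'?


'*' is multiplicative (level 10); '<' is relational (level 7)
Higher level binds tighter
'*' has higher precedence than '<'


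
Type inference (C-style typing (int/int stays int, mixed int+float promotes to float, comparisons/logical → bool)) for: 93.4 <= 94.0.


Operand types: float <= float
Rule: comparison yields bool
Result type: bool


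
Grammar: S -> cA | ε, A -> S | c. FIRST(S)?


Per alternative of S: FIRST(cA) = {c}; FIRST(ε) = {ε}
FIRST(S) = {c, ε}


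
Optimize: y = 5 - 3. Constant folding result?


5 - 3 = 2 at compile time
Optimized: y = 2


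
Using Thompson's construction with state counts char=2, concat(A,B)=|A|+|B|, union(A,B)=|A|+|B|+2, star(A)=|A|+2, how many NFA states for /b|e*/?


Syntax tree has 2 char leaf(s), 1 union(s), 1 star(s)
chars contribute 2×2 = 4; each union adds +2; each star adds +2
Total: 4 + 2 + 2 = 8 states


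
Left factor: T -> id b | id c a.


Common prefix: 'id'
Factored: T -> id T', T' -> b | c a


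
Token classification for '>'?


Pattern: operator symbol
Type: OPERATOR


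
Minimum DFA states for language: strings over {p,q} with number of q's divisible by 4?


Track (count of q) mod 4: states 0..3, accept at 0
Minimal DFA: 4 states


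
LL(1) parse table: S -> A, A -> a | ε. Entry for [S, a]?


For [S, a]: 'a' ∈ FIRST(A)
Entry: S -> A


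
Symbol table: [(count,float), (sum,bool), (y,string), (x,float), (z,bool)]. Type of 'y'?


Lookup 'y' → type string


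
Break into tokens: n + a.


Scan left to right, longest-match per lexeme
Tokens: ID(n), OP(+), ID(a)


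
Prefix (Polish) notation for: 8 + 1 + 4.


left-to-right (same/higher precedence on left): tree is (+ (+ 8 1) 4)
Prefix: + + 8 1 4


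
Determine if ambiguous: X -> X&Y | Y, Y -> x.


precedence layered via separate nonterminal Y: deterministic
Unambiguous


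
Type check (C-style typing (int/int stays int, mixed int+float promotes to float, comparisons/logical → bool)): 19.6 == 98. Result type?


Operand types: float == int
Rule: comparison yields bool
Result type: bool


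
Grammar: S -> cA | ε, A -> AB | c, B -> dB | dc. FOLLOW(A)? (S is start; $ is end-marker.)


$ ∈ FOLLOW(S). For each A -> αBβ: add FIRST(β)\{ε} to FOLLOW(B); if β nullable, add FOLLOW(A).
FOLLOW(A) = {$, d}


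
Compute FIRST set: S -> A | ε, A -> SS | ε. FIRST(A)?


Per alternative of A: FIRST(SS) = {ε}; FIRST(ε) = {ε}
FIRST(A) = {ε}


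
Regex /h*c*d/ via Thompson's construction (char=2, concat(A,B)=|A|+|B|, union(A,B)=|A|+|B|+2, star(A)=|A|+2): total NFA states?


Syntax tree has 3 char leaf(s), 0 union(s), 2 star(s)
chars contribute 3×2 = 6; each union adds +2; each star adds +2
Total: 6 + 0 + 4 = 10 states


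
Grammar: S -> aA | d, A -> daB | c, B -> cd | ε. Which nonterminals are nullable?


A nonterminal is nullable iff some alternative derives ε (directly, or every symbol in it is nullable)
Nullable: {B}


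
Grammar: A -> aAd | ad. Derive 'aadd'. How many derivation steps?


Derivation: A => aAd => aadd
Steps: 2


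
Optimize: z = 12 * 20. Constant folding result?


12 * 20 = 240 at compile time
Optimized: z = 240


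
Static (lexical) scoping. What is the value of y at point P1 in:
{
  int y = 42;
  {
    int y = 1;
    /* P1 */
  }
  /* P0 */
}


y declared in the same block as P1
y = 1


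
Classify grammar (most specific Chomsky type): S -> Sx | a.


Left-linear: every RHS is a terminal or one nonterminal followed by a terminal
Classification: Type 3 (Regular)


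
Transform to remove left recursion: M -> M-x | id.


Left-recursive alternatives: M-x; non-recursive: id
Introduce M': M -> idM', M' -> -xM' | ε


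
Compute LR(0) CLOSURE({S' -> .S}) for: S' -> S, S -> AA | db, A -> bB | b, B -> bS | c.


Start: S' -> .S
For each item with dot before a nonterminal B, add B -> .γ for every B-production
Closure: [S' -> .S, S -> .AA, S -> .db, A -> .bB, A -> .b]


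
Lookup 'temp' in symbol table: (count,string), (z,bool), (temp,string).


Lookup 'temp' → type string


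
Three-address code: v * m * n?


Break into single-operator statements:
t1 = v * m
t2 = t1 * n


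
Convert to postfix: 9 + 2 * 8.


* has higher precedence, evaluate 2*8 first
Postfix: 9 2 8 * +


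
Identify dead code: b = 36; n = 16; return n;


b is assigned but never read
Dead: 'b = 36'


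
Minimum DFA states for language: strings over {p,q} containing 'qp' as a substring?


KMP-style automaton: 2 progress states + 1 absorbing accept = 3
Minimal DFA: 3 states


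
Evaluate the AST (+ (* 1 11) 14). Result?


Evaluate inner: (* 1 11) = 11
Evaluate root: (+ 11 14) = 25
Result: 25


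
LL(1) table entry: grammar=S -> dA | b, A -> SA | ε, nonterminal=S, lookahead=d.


For [S, d]: 'd' ∈ FIRST(dA)
Entry: S -> dA


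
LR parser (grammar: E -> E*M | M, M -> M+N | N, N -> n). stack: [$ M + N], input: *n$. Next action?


handle 'M+N' on top
Action: reduce (M -> M+N)


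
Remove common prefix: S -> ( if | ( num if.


Common prefix: '('
Factored: S -> ( S', S' -> if | num if


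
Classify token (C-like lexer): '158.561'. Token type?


Pattern: digits with a decimal point
Type: FLOAT_LITERAL


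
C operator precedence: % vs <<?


'%' is multiplicative (level 10); '<<' is shift (level 8)
Higher level binds tighter
'%' has higher precedence than '<<'


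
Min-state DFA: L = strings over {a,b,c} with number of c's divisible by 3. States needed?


Track (count of c) mod 3: states 0..2, accept at 0
Minimal DFA: 3 states


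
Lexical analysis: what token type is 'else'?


Pattern: reserved word
Type: KEYWORD


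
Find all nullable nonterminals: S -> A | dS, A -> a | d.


A nonterminal is nullable iff some alternative derives ε (directly, or every symbol in it is nullable)
Nullable: {}


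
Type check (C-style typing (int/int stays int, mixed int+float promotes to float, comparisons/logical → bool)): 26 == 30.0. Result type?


Operand types: int == float
Rule: comparison yields bool
Result type: bool


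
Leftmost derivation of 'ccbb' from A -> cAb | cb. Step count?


Derivation: A => cAb => ccbb
Steps: 2


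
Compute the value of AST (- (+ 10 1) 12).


Evaluate inner: (+ 10 1) = 11
Evaluate root: (- 11 12) = -1
Result: -1


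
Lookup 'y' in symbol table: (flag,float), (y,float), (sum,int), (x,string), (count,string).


Lookup 'y' → type float


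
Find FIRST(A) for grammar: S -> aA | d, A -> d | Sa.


Per alternative of A: FIRST(d) = {d}; FIRST(Sa) = {a, d}
FIRST(A) = {a, d}


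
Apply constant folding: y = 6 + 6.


6 + 6 = 12 at compile time
Optimized: y = 12


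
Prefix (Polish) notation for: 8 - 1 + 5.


left-to-right (same/higher precedence on left): tree is (+ (- 8 1) 5)
Prefix: + - 8 1 5


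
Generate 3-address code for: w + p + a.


Break into single-operator statements:
t1 = w + p
t2 = t1 + a


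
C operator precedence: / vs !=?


'/' is multiplicative (level 10); '!=' is equality (level 6)
Higher level binds tighter
'/' has higher precedence than '!='


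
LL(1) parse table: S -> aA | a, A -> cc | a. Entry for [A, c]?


For [A, c]: 'c' ∈ FIRST(cc)
Entry: A -> cc


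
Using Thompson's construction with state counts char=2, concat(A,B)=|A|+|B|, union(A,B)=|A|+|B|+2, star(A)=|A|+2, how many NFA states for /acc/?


Syntax tree has 3 char leaf(s), 0 union(s), 0 star(s)
chars contribute 3×2 = 6; each union adds +2; each star adds +2
Total: 6 + 0 + 0 = 6 states


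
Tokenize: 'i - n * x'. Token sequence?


Scan left to right, longest-match per lexeme
Tokens: ID(i), OP(-), ID(n), OP(*), ID(x)


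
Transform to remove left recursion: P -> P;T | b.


Left-recursive alternatives: P;T; non-recursive: b
Introduce P': P -> bP', P' -> ;TP' | ε


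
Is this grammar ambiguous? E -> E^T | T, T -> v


precedence layered via separate nonterminal T: deterministic
Unambiguous


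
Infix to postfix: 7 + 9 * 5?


* has higher precedence, evaluate 9*5 first
Postfix: 7 9 5 * +


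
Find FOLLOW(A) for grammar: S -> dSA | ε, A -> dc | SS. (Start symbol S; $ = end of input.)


$ ∈ FOLLOW(S). For each A -> αBβ: add FIRST(β)\{ε} to FOLLOW(B); if β nullable, add FOLLOW(A).
FOLLOW(A) = {$, d}


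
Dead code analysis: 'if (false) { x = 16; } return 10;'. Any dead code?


condition is constant false, so the whole block is unreachable
Dead: 'if (false) { x = 16; }'


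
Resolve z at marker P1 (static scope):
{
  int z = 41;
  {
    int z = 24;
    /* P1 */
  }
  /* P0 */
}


z declared in the same block as P1
z = 24


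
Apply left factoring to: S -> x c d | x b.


Common prefix: 'x'
Factored: S -> x S', S' -> c d | b


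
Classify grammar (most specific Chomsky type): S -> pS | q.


Right-linear: every RHS is a terminal or a terminal followed by one nonterminal
Classification: Type 3 (Regular)


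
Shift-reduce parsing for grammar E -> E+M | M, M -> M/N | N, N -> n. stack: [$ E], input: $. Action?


start symbol E on stack, input exhausted
Action: accept


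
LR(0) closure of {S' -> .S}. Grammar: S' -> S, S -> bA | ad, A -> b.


Start: S' -> .S
For each item with dot before a nonterminal B, add B -> .γ for every B-production
Closure: [S' -> .S, S -> .bA, S -> .ad]


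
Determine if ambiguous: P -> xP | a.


right-linear, alternatives start with distinct terminals 'x' vs 'a': unique leftmost derivation
Unambiguous


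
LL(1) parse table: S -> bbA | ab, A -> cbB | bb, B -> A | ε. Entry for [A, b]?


For [A, b]: 'b' ∈ FIRST(bb)
Entry: A -> bb


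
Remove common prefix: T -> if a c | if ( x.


Common prefix: 'if'
Factored: T -> if T', T' -> a c | ( x


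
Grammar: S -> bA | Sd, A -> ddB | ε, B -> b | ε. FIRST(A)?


Per alternative of A: FIRST(ddB) = {d}; FIRST(ε) = {ε}
FIRST(A) = {d, ε}


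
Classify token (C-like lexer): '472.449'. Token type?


Pattern: digits with a decimal point
Type: FLOAT_LITERAL


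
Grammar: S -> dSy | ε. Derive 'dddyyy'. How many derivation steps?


Derivation: S => dSy => ddSyy => dddSyyy => dddyyy
Steps: 4


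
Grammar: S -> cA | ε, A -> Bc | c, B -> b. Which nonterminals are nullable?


A nonterminal is nullable iff some alternative derives ε (directly, or every symbol in it is nullable)
Nullable: {S}


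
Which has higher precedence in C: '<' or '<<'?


'<<' is shift (level 8); '<' is relational (level 7)
Higher level binds tighter
'<<' has higher precedence than '<'


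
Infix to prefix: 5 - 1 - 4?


left-to-right (same/higher precedence on left): tree is (- (- 5 1) 4)
Prefix: - - 5 1 4


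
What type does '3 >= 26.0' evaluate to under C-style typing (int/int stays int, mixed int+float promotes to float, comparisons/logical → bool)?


Operand types: int >= float
Rule: comparison yields bool
Result type: bool


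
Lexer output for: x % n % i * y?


Scan left to right, longest-match per lexeme
Tokens: ID(x), OP(%), ID(n), OP(%), ID(i), OP(*), ID(y)


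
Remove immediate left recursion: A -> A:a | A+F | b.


Left-recursive alternatives: A:a, A+F; non-recursive: b
Introduce A': A -> bA', A' -> :aA' | +FA' | ε


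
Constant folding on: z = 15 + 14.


15 + 14 = 29 at compile time
Optimized: z = 29


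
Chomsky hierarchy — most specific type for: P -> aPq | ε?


Single nonterminal LHS, but a^n q^n is not regular
Classification: Type 2 (Context-Free)


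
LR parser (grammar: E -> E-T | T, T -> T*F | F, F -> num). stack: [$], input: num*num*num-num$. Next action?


no handle on stack; shift 'num'
Action: shift


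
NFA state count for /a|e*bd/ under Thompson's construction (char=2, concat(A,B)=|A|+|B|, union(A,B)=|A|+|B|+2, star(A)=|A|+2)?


Syntax tree has 4 char leaf(s), 1 union(s), 1 star(s)
chars contribute 4×2 = 8; each union adds +2; each star adds +2
Total: 8 + 2 + 2 = 12 states


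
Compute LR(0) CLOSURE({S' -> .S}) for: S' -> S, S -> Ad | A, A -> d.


Start: S' -> .S
For each item with dot before a nonterminal B, add B -> .γ for every B-production
Closure: [S' -> .S, S -> .Ad, S -> .A, A -> .d]


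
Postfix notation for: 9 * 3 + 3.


Left to right (same or higher precedence on left)
Postfix: 9 3 * 3 +


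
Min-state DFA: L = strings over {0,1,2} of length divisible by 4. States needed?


Track length mod 4: states 0..3, accept at 0
Minimal DFA: 4 states


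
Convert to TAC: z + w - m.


Break into single-operator statements:
t1 = z + w
t2 = t1 - m


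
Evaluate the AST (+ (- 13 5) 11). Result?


Evaluate inner: (- 13 5) = 8
Evaluate root: (+ 8 11) = 19
Result: 19


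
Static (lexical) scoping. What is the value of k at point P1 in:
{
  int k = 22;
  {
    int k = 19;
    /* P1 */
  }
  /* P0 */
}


k declared in the same block as P1
k = 19


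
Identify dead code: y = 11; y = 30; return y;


first assignment to y is overwritten before any read
Dead: 'y = 11'


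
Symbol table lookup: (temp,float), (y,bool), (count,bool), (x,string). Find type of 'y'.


Lookup 'y' → type bool


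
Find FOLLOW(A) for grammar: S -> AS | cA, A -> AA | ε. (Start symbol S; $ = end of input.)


$ ∈ FOLLOW(S). For each A -> αBβ: add FIRST(β)\{ε} to FOLLOW(B); if β nullable, add FOLLOW(A).
FOLLOW(A) = {$, c}


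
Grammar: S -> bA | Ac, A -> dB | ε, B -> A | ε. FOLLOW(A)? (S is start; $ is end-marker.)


$ ∈ FOLLOW(S). For each A -> αBβ: add FIRST(β)\{ε} to FOLLOW(B); if β nullable, add FOLLOW(A).
FOLLOW(A) = {$, c}


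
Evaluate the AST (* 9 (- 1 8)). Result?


Evaluate inner: (- 1 8) = -7
Evaluate root: (* 9 -7) = -63
Result: -63


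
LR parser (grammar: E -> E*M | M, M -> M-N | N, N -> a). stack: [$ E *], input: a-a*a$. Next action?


no handle ('E*' is not any RHS); shift 'a'
Action: shift


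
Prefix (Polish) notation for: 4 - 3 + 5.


left-to-right (same/higher precedence on left): tree is (+ (- 4 3) 5)
Prefix: + - 4 3 5


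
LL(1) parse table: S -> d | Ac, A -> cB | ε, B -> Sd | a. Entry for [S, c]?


For [S, c]: 'c' ∈ FIRST(Ac)
Entry: S -> Ac


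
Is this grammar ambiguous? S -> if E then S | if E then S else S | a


dangling else: 'if E then if E then a else a' parses two ways
Ambiguous


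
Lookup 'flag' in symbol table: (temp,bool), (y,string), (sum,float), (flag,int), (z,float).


Lookup 'flag' → type int


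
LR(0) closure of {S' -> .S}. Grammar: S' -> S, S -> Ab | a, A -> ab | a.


Start: S' -> .S
For each item with dot before a nonterminal B, add B -> .γ for every B-production
Closure: [S' -> .S, S -> .Ab, S -> .a, A -> .ab, A -> .a]


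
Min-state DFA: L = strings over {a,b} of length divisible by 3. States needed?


Track length mod 3: states 0..2, accept at 0
Minimal DFA: 3 states


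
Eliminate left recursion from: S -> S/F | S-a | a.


Left-recursive alternatives: S/F, S-a; non-recursive: a
Introduce S': S -> aS', S' -> /FS' | -aS' | ε


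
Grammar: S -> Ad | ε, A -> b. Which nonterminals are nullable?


A nonterminal is nullable iff some alternative derives ε (directly, or every symbol in it is nullable)
Nullable: {S}


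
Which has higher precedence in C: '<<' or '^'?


'<<' is shift (level 8); '^' is bitwise XOR (level 4)
Higher level binds tighter
'<<' has higher precedence than '^'


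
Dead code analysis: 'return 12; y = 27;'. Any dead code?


statement follows a return and is unreachable
Dead: 'y = 27'


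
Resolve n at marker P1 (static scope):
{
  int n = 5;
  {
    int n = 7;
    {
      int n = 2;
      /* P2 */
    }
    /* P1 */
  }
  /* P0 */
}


n declared in the same block as P1
n = 7


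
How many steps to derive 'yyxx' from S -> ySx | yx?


Derivation: S => ySx => yyxx
Steps: 2


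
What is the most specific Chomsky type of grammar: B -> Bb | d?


Left-linear: every RHS is a terminal or one nonterminal followed by a terminal
Classification: Type 3 (Regular)


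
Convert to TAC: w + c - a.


Break into single-operator statements:
t1 = w + c
t2 = t1 - a


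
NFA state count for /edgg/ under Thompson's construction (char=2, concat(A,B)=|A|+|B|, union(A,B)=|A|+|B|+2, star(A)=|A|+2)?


Syntax tree has 4 char leaf(s), 0 union(s), 0 star(s)
chars contribute 4×2 = 8; each union adds +2; each star adds +2
Total: 8 + 0 + 0 = 8 states


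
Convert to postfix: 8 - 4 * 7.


* has higher precedence, evaluate 4*7 first
Postfix: 8 4 7 * -


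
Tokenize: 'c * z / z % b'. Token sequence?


Scan left to right, longest-match per lexeme
Tokens: ID(c), OP(*), ID(z), OP(/), ID(z), OP(%), ID(b)


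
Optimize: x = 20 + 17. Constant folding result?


20 + 17 = 37 at compile time
Optimized: x = 37


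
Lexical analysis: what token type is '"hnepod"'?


Pattern: double-quoted sequence
Type: STRING_LITERAL


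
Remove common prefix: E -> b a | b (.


Common prefix: 'b'
Factored: E -> b E', E' -> a | (


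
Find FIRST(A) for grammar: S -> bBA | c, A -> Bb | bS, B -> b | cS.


Per alternative of A: FIRST(Bb) = {b, c}; FIRST(bS) = {b}
FIRST(A) = {b, c}


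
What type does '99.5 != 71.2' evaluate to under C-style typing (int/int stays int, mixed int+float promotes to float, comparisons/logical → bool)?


Operand types: float != float
Rule: comparison yields bool
Result type: bool


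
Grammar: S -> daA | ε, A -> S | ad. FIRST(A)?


Per alternative of A: FIRST(S) = {d, ε}; FIRST(ad) = {a}
FIRST(A) = {a, d, ε}


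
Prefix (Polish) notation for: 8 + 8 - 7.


left-to-right (same/higher precedence on left): tree is (- (+ 8 8) 7)
Prefix: - + 8 8 7


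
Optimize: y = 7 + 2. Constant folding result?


7 + 2 = 9 at compile time
Optimized: y = 9


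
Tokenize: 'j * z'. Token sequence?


Scan left to right, longest-match per lexeme
Tokens: ID(j), OP(*), ID(z)


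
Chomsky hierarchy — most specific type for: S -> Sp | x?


Left-linear: every RHS is a terminal or one nonterminal followed by a terminal
Classification: Type 3 (Regular)


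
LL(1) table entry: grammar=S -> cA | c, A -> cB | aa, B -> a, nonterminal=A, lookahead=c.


For [A, c]: 'c' ∈ FIRST(cB)
Entry: A -> cB


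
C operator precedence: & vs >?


'>' is relational (level 7); '&' is bitwise AND (level 5)
Higher level binds tighter
'>' has higher precedence than '&'


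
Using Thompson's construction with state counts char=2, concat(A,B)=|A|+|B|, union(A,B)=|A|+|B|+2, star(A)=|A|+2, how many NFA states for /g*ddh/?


Syntax tree has 4 char leaf(s), 0 union(s), 1 star(s)
chars contribute 4×2 = 8; each union adds +2; each star adds +2
Total: 8 + 0 + 2 = 10 states


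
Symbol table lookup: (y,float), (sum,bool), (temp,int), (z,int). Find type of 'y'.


Lookup 'y' → type float


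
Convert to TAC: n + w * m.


Break into single-operator statements:
t1 = w * m
t2 = n + t1


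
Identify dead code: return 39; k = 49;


statement follows a return and is unreachable
Dead: 'k = 49'


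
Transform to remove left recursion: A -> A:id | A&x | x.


Left-recursive alternatives: A:id, A&x; non-recursive: x
Introduce A': A -> xA', A' -> :idA' | &xA' | ε


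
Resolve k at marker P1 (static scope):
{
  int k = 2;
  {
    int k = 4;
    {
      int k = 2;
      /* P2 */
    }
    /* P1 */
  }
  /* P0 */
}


k declared in the same block as P1
k = 4


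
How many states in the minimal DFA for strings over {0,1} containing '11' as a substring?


KMP-style automaton: 2 progress states + 1 absorbing accept = 3
Minimal DFA: 3 states


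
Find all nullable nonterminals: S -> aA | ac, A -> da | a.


A nonterminal is nullable iff some alternative derives ε (directly, or every symbol in it is nullable)
Nullable: {}


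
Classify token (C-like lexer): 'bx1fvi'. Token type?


Pattern: letter/underscore followed by alphanumerics, not a keyword
Type: IDENTIFIER


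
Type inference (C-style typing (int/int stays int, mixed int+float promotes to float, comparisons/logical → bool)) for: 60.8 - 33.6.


Operand types: float - float
Rule: mixed int/float promotes to float; int/int stays int
Result type: float


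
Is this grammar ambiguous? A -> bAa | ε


balanced b^n…a^n: each string has a unique parse
Unambiguous


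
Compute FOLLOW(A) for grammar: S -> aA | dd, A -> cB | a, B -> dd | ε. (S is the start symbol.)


$ ∈ FOLLOW(S). For each A -> αBβ: add FIRST(β)\{ε} to FOLLOW(B); if β nullable, add FOLLOW(A).
FOLLOW(A) = {$}


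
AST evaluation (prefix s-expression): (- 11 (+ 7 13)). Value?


Evaluate inner: (+ 7 13) = 20
Evaluate root: (- 11 20) = -9
Result: -9


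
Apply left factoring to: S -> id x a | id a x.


Common prefix: 'id'
Factored: S -> id S', S' -> x a | a x


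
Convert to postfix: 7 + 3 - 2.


Left to right (same or higher precedence on left)
Postfix: 7 3 + 2 -


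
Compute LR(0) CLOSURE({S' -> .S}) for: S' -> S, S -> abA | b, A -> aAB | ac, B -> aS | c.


Start: S' -> .S
For each item with dot before a nonterminal B, add B -> .γ for every B-production
Closure: [S' -> .S, S -> .abA, S -> .b]


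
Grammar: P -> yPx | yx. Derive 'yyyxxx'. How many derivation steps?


Derivation: P => yPx => yyPxx => yyyxxx
Steps: 3


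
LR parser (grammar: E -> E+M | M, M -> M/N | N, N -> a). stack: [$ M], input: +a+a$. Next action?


lookahead ∉ {/} so M won't extend; reduce E -> M
Action: reduce (E -> M)


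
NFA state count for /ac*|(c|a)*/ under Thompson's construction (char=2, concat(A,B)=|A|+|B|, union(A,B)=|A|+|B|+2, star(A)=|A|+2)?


Syntax tree has 4 char leaf(s), 2 union(s), 2 star(s)
chars contribute 4×2 = 8; each union adds +2; each star adds +2
Total: 8 + 4 + 4 = 16 states


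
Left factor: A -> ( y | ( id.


Common prefix: '('
Factored: A -> ( A', A' -> y | id


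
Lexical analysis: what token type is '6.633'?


Pattern: digits with a decimal point
Type: FLOAT_LITERAL


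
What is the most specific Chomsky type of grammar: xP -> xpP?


LHS has context (more than one symbol) and |LHS| ≤ |RHS|
Classification: Type 1 (Context-Sensitive)


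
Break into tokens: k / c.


Scan left to right, longest-match per lexeme
Tokens: ID(k), OP(/), ID(c)


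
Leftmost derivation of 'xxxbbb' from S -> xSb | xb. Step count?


Derivation: S => xSb => xxSbb => xxxbbb
Steps: 3


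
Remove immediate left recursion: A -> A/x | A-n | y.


Left-recursive alternatives: A/x, A-n; non-recursive: y
Introduce A': A -> yA', A' -> /xA' | -nA' | ε


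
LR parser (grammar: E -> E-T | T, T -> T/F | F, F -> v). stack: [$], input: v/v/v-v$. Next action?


no handle on stack; shift 'v'
Action: shift


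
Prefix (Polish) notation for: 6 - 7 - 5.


left-to-right (same/higher precedence on left): tree is (- (- 6 7) 5)
Prefix: - - 6 7 5


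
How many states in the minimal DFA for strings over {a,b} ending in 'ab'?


Track the longest suffix of input matching a prefix of 'ab': 3 classes (prefixes of length 0..2)
Minimal DFA: 3 states


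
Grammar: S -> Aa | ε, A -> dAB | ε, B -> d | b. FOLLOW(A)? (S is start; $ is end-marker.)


$ ∈ FOLLOW(S). For each A -> αBβ: add FIRST(β)\{ε} to FOLLOW(B); if β nullable, add FOLLOW(A).
FOLLOW(A) = {a, b, d}
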